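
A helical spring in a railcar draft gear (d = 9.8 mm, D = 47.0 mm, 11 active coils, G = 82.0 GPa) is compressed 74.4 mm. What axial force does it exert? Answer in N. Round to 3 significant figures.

6160 N

k = Gd⁴/(8D³N_a) = (82.0×10³)(9.8⁴)/(8·47.0³·11) = 82.783 N/mm
F = k·δ = 82.783 × 74.4 = 6159.1 N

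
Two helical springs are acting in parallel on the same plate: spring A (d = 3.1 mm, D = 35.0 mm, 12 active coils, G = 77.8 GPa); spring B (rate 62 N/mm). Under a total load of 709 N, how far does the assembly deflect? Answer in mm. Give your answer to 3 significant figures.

k_A = Gd⁴/(8D³N_a) = (77.8×10³)(3.1⁴)/(8·35.0³·12) = 1.7456 N/mm
Parallel: k_eq = 1.7456 + 62 = 63.746 N/mm
δ = F/k_eq = 709/63.746 = 11.122 mm

11.1 mm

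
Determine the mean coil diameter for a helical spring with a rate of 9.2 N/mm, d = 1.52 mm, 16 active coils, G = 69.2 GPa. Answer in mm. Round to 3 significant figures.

D = (Gd⁴/(8N_a·k))^(1/3) = (69.2×10³·1.52⁴/(8·16·9.2))^(1/3)
  = (313.677)^(1/3) = 6.7946 mm

6.79 mm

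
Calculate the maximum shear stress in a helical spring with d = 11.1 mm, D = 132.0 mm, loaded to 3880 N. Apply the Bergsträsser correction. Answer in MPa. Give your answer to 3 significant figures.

1060 MPa

Spring index C = D/d = 132.0/11.1 = 11.8919
K_B = (4C+2)/(4C−3) = 49.568/44.568 = 1.1122
τ₀ = 8FD/(πd³) = 8·3880·132.0/(π·11.1³) = 4.09728e+06/4296.5 = 953.62 MPa
τ_max = K·τ₀ = 1.1122 × 953.62 = 1060.6 MPa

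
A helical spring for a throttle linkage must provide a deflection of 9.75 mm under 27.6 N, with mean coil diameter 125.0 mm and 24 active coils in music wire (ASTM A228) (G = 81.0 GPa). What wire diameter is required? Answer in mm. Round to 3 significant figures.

10.7 mm

Required rate k = F/δ = 27.6/9.75 = 2.8308 N/mm
d = (8D³N_a·k / G)^(1/4) = (8·125.0³·24·2.8308 / (81.0×10³))^0.25
  = (13105)^0.25 = 10.6995 mm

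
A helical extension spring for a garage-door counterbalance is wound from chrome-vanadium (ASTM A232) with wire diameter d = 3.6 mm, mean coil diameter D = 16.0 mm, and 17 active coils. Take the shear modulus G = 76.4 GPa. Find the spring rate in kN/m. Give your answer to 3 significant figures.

23.0 kN/m

k = Gd⁴/(8D³N_a) = (76.4×10³ × 3.6⁴) / (8 × 16.0³ × 17)
  = 1.28323e+07 / 557056 = 23.036 N/mm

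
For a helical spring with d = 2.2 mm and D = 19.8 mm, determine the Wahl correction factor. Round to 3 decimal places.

1.162

C = D/d = 19.8/2.2 = 9.0000
K_W = (4C−1)/(4C−4) + 0.615/C = 35.000/32.000 + 0.0683 = 1.1621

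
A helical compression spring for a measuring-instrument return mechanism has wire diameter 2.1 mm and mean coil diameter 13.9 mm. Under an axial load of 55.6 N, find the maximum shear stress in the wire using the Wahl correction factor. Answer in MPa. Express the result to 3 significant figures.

261 MPa

Spring index C = D/d = 13.9/2.1 = 6.6190
K_W = (4C−1)/(4C−4) + 0.615/C = 25.476/22.476 + 0.0929 = 1.2264
τ₀ = 8FD/(πd³) = 8·55.6·13.9/(π·2.1³) = 6182.72/29.094 = 212.51 MPa
τ_max = K·τ₀ = 1.2264 × 212.51 = 260.62 MPa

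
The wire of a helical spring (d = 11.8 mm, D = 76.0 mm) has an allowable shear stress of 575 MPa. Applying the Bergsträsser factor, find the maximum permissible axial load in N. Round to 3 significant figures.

C = D/d = 76.0/11.8 = 6.4407
K_B = (4C+2)/(4C−3) = 27.763/22.763 = 1.2197
τ_max = K·8FD/(πd³) → F_max = τ_allow·πd³/(8DK)
F_max = 575·π·11.8³/(8·76.0·1.2197) = 2.968e+06/741.55 = 4002.4 N

4000 N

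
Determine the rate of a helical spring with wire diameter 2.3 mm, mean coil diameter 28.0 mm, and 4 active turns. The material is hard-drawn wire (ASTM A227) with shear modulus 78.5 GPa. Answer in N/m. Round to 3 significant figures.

3130 N/m

k = Gd⁴/(8D³N_a) = (78.5×10³ × 2.3⁴) / (8 × 28.0³ × 4)
  = 2.19675e+06 / 702464 = 3.1272 N/mm = 3127.2 N/m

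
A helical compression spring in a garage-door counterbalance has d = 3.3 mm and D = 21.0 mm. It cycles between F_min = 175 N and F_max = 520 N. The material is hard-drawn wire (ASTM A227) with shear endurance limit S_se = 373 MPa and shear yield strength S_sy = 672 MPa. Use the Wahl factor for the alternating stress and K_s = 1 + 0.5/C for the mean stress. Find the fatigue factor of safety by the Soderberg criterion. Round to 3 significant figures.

C = D/d = 21.0/3.3 = 6.3636; K_W = (4C−1)/(4C−4)+0.615/C = 1.2365; K_s = 1+0.5/C = 1.0786
F_a = (F_max−F_min)/2 = 172.5 N; F_m = (F_max+F_min)/2 = 347.5 N
τ_a = K_W·8F_aD/(πd³) = 1.2365 × 256.69 = 317.39 MPa
τ_m = K_s·8F_mD/(πd³) = 1.0786 × 517.1 = 557.73 MPa
Soderberg: 1/n_f = τ_a/S_se + τ_m/S_sy = 317.39/373 + 557.73/672 = 0.85091 + 0.82995 = 1.6809
n_f = 1/1.6809 = 0.5949

0.595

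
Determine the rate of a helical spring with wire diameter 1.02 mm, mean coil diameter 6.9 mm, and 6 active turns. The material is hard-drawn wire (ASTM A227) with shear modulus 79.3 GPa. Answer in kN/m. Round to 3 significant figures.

5.44 kN/m

k = Gd⁴/(8D³N_a) = (79.3×10³ × 1.02⁴) / (8 × 6.9³ × 6)
  = 85836.9 / 15768.4 = 5.4436 N/mm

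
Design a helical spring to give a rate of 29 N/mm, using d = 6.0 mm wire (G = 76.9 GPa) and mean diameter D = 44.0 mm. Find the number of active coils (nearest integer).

N_a = Gd⁴/(8D³k) = (76.9×10³ × 6.0⁴)/(8 × 44.0³ × 29)
    = 9.96624e+07 / 1.97627e+07 = 5.043 → 5 coils

5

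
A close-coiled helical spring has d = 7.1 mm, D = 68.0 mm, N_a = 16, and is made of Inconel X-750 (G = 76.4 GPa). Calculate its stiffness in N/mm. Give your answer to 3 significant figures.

k = Gd⁴/(8D³N_a) = (76.4×10³ × 7.1⁴) / (8 × 68.0³ × 16)
  = 1.94145e+08 / 4.02473e+07 = 4.8238 N/mm

4.82 N/mm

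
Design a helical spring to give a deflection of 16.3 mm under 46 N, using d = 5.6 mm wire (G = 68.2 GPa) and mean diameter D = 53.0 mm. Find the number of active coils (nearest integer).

Required rate k = F/δ = 46/16.3 = 2.8221 N/mm
N_a = Gd⁴/(8D³k) = (68.2×10³ × 5.6⁴)/(8 × 53.0³ × 2.8221)
    = 6.70713e+07 / 3.36115e+06 = 19.95 → 20 coils

20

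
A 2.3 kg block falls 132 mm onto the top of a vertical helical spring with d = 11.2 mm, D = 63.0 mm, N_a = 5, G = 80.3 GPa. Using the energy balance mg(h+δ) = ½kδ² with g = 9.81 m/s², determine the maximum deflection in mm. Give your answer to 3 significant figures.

7.05 mm

k = Gd⁴/(8D³N_a) = (80.3×10³)(11.2⁴)/(8·63.0³·5) = 126.33 N/mm
W = mg = 2.3 × 9.81 = 22.563 N
½kδ² − Wδ − Wh = 0 → δ = (W + √(W² + 2kWh))/k
δ = (22.563 + √(509.09 + 752500))/126.33 = (22.563 + 867.76)/126.33 = 7.0476 mm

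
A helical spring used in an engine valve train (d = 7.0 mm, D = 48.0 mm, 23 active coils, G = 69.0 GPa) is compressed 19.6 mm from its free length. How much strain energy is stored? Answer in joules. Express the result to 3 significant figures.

k = Gd⁴/(8D³N_a) = (69.0×10³)(7.0⁴)/(8·48.0³·23) = 8.1414 N/mm
U = ½kδ² = 0.5 × 8.1414 × 19.6² = 1563.8 N·mm = 1.5638 J

1.56 J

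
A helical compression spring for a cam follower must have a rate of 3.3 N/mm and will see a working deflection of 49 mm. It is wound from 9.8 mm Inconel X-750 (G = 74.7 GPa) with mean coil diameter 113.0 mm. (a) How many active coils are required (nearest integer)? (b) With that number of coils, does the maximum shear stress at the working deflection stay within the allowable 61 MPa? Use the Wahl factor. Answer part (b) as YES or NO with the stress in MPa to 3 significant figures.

(a) 18 coils; (b) YES, τ_max = 55.9 MPa

N_a = Gd⁴/(8D³k) = (74.7×10³)(9.8⁴)/(8·113.0³·3.3) = 18.09 → N_a = 18
Actual rate k = Gd⁴/(8D³·18) = 3.3161 N/mm
Working load F = kδ = 3.3161·49 = 162.49 N
C = 113.0/9.8 = 11.5306; K_W = (4C−1)/(4C−4)+0.615/C = 1.1246
τ_max = K_W·8FD/(πd³) = 1.1246·49.678 = 55.866 MPa
τ_max ≤ 61 MPa → acceptable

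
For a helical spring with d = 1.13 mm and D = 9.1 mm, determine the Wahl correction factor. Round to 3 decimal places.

C = D/d = 9.1/1.13 = 8.0531
K_W = (4C−1)/(4C−4) + 0.615/C = 31.212/28.212 + 0.0764 = 1.1827

1.183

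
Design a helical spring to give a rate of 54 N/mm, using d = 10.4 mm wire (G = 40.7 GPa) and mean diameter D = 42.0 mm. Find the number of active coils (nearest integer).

15

N_a = Gd⁴/(8D³k) = (40.7×10³ × 10.4⁴)/(8 × 42.0³ × 54)
    = 4.76132e+08 / 3.2006e+07 = 14.88 → 15 coils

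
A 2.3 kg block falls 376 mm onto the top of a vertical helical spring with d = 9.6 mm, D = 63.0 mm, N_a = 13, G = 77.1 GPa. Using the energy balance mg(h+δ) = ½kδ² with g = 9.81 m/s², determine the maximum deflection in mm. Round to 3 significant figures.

k = Gd⁴/(8D³N_a) = (77.1×10³)(9.6⁴)/(8·63.0³·13) = 25.182 N/mm
W = mg = 2.3 × 9.81 = 22.563 N
½kδ² − Wδ − Wh = 0 → δ = (W + √(W² + 2kWh))/k
δ = (22.563 + √(509.09 + 427267))/25.182 = (22.563 + 654.05)/25.182 = 26.869 mm

26.9 mm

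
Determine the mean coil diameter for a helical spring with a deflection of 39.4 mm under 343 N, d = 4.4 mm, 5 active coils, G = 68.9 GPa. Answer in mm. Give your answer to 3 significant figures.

42.0 mm

Required rate k = F/δ = 343/39.4 = 8.7056 N/mm
D = (Gd⁴/(8N_a·k))^(1/3) = (68.9×10³·4.4⁴/(8·5·8.7056))^(1/3)
  = (74160.4)^(1/3) = 42.0137 mm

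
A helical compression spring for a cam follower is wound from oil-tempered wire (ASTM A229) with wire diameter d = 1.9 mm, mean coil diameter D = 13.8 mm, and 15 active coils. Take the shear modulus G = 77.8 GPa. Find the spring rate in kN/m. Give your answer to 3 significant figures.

k = Gd⁴/(8D³N_a) = (77.8×10³ × 1.9⁴) / (8 × 13.8³ × 15)
  = 1.0139e+06 / 315369 = 3.215 N/mm

3.21 kN/m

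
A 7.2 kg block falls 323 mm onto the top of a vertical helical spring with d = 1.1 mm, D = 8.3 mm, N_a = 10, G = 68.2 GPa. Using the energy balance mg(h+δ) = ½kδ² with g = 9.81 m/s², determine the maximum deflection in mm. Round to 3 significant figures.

k = Gd⁴/(8D³N_a) = (68.2×10³)(1.1⁴)/(8·8.3³·10) = 2.1829 N/mm
W = mg = 7.2 × 9.81 = 70.632 N
½kδ² − Wδ − Wh = 0 → δ = (W + √(W² + 2kWh))/k
δ = (70.632 + √(4988.9 + 99601.3))/2.1829 = (70.632 + 323.4)/2.1829 = 180.51 mm

181 mm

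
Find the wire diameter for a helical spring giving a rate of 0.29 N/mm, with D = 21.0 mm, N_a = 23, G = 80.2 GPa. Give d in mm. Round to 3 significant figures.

1.58 mm

d = (8D³N_a·k / G)^(1/4) = (8·21.0³·23·0.29 / (80.2×10³))^0.25
  = (6.1617)^0.25 = 1.5755 mm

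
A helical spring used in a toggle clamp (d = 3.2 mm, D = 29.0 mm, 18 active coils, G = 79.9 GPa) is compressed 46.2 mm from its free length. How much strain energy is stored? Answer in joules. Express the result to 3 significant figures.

2.55 J

k = Gd⁴/(8D³N_a) = (79.9×10³)(3.2⁴)/(8·29.0³·18) = 2.3856 N/mm
U = ½kδ² = 0.5 × 2.3856 × 46.2² = 2545.9 N·mm = 2.5459 J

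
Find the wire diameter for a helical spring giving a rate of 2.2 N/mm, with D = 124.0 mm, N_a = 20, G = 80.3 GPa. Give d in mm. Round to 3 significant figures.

d = (8D³N_a·k / G)^(1/4) = (8·124.0³·20·2.2 / (80.3×10³))^0.25
  = (8357.8)^0.25 = 9.5614 mm

9.56 mm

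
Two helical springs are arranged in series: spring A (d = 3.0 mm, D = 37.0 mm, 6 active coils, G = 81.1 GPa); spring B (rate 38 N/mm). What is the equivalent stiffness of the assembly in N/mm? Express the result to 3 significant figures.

k_A = Gd⁴/(8D³N_a) = (81.1×10³)(3.0⁴)/(8·37.0³·6) = 2.7018 N/mm
Series: 1/k_eq = 1/2.7018 + 1/38 = 0.39643; k_eq = 2.5225 N/mm

2.52 N/mm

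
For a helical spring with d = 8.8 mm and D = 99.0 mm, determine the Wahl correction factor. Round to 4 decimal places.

1.1278

C = D/d = 99.0/8.8 = 11.2500
K_W = (4C−1)/(4C−4) + 0.615/C = 44.000/41.000 + 0.0547 = 1.1278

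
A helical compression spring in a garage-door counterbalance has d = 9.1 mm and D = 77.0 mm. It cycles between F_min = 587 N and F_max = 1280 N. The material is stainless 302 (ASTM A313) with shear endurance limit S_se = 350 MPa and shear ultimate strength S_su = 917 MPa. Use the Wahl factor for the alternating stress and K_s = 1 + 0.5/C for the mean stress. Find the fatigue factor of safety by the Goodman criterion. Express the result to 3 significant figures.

C = D/d = 77.0/9.1 = 8.4615; K_W = (4C−1)/(4C−4)+0.615/C = 1.1732; K_s = 1+0.5/C = 1.0591
F_a = (F_max−F_min)/2 = 346.5 N; F_m = (F_max+F_min)/2 = 933.5 N
τ_a = K_W·8F_aD/(πd³) = 1.1732 × 90.159 = 105.77 MPa
τ_m = K_s·8F_mD/(πd³) = 1.0591 × 242.9 = 257.25 MPa
Goodman: 1/n_f = τ_a/S_se + τ_m/S_su = 105.77/350 + 257.25/917 = 0.30221 + 0.28053 = 0.58275
n_f = 1/0.58275 = 1.716

1.72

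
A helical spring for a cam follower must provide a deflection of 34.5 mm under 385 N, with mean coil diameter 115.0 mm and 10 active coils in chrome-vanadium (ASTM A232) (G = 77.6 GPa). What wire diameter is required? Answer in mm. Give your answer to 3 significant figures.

Required rate k = F/δ = 385/34.5 = 11.159 N/mm
d = (8D³N_a·k / G)^(1/4) = (8·115.0³·10·11.159 / (77.6×10³))^0.25
  = (17497)^0.25 = 11.5011 mm

11.5 mm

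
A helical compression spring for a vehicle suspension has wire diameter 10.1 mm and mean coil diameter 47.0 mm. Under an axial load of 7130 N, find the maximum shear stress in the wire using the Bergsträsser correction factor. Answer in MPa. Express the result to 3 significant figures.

1090 MPa

Spring index C = D/d = 47.0/10.1 = 4.6535
K_B = (4C+2)/(4C−3) = 20.614/15.614 = 1.3202
τ₀ = 8FD/(πd³) = 8·7130·47.0/(π·10.1³) = 2.68088e+06/3236.8 = 828.25 MPa
τ_max = K·τ₀ = 1.3202 × 828.25 = 1093.5 MPa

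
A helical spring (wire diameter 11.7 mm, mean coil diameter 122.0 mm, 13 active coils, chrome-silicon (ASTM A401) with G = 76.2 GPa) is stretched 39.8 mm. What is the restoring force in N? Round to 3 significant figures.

k = Gd⁴/(8D³N_a) = (76.2×10³)(11.7⁴)/(8·122.0³·13) = 7.5611 N/mm
F = k·δ = 7.5611 × 39.8 = 300.93 N

301 N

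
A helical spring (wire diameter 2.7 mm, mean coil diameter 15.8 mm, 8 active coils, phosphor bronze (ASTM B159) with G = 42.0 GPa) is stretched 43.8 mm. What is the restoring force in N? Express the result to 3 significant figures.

387 N

k = Gd⁴/(8D³N_a) = (42.0×10³)(2.7⁴)/(8·15.8³·8) = 8.8421 N/mm
F = k·δ = 8.8421 × 43.8 = 387.28 N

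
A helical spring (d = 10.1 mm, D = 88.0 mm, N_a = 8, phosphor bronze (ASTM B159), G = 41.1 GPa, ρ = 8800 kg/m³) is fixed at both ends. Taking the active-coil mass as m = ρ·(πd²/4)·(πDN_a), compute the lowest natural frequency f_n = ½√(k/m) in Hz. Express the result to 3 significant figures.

k = Gd⁴/(8D³N_a) = (41.1×10³)(10.1⁴)/(8·88.0³·8) = 9.8062 N/mm = 9806.2 N/m
Wire length L = πDN_a = π·88.0·8 = 2211.7 mm
m = ρ·(πd²/4)·L = 8800 × 80.118×10⁻⁶ m² × 2.2117 m = 1.5593 kg
f_n = ½√(k/m) = 0.5·√(9806.2/1.5593) = 0.5·√(6288.7) = 39.651 Hz

39.7 Hz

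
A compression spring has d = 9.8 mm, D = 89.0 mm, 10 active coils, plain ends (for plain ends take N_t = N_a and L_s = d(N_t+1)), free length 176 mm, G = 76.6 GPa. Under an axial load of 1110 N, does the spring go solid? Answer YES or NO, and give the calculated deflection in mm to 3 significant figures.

YES, δ = 88.6 mm

k = Gd⁴/(8D³N_a) = (76.6×10³)(9.8⁴)/(8·89.0³·10) = 12.528 N/mm
N_t = 10; L_s = 9.8·11 = 107.8 mm; δ_solid = L₀ − L_s = 176 − 107.8 = 68.2 mm
δ = F/k = 1110/12.528 = 88.603 mm
δ ≥ δ_solid → spring goes solid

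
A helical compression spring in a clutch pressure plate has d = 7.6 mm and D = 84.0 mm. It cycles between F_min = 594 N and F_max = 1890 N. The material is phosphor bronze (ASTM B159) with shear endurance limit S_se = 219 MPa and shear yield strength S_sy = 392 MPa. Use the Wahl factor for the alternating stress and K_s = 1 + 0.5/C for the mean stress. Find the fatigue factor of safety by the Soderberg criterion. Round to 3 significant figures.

0.308

C = D/d = 84.0/7.6 = 11.0526; K_W = (4C−1)/(4C−4)+0.615/C = 1.1303; K_s = 1+0.5/C = 1.0452
F_a = (F_max−F_min)/2 = 648 N; F_m = (F_max+F_min)/2 = 1242 N
τ_a = K_W·8F_aD/(πd³) = 1.1303 × 315.76 = 356.88 MPa
τ_m = K_s·8F_mD/(πd³) = 1.0452 × 605.2 = 632.58 MPa
Soderberg: 1/n_f = τ_a/S_se + τ_m/S_sy = 356.88/219 + 632.58/392 = 1.62961 + 1.61372 = 3.2433
n_f = 1/3.2433 = 0.3083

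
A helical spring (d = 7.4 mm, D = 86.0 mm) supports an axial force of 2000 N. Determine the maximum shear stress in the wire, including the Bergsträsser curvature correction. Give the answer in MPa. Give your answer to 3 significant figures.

Spring index C = D/d = 86.0/7.4 = 11.6216
K_B = (4C+2)/(4C−3) = 48.486/43.486 = 1.1150
τ₀ = 8FD/(πd³) = 8·2000·86.0/(π·7.4³) = 1.376e+06/1273 = 1080.9 MPa
τ_max = K·τ₀ = 1.1150 × 1080.9 = 1205.1 MPa

1210 MPa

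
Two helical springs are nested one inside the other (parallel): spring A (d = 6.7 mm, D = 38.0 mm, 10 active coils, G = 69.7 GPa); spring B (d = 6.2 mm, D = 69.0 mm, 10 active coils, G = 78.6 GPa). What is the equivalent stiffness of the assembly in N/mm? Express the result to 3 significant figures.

36.4 N/mm

k_A = Gd⁴/(8D³N_a) = (69.7×10³)(6.7⁴)/(8·38.0³·10) = 31.996 N/mm
k_B = Gd⁴/(8D³N_a) = (78.6×10³)(6.2⁴)/(8·69.0³·10) = 4.4193 N/mm
Parallel: k_eq = 31.996 + 4.4193 = 36.415 N/mm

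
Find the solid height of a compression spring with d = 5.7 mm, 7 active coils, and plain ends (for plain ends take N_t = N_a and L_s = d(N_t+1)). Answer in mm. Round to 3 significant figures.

45.6 mm

plain ends: N_t = N_a = 7
L_s = d·(N_t+1) = 5.7 × 8 = 45.6 mm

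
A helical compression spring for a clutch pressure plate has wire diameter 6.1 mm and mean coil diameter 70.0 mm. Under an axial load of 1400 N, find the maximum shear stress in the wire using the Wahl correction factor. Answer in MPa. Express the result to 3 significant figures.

1240 MPa

Spring index C = D/d = 70.0/6.1 = 11.4754
K_W = (4C−1)/(4C−4) + 0.615/C = 44.902/41.902 + 0.0536 = 1.1252
τ₀ = 8FD/(πd³) = 8·1400·70.0/(π·6.1³) = 784000/713.08 = 1099.5 MPa
τ_max = K·τ₀ = 1.1252 × 1099.5 = 1237.1 MPa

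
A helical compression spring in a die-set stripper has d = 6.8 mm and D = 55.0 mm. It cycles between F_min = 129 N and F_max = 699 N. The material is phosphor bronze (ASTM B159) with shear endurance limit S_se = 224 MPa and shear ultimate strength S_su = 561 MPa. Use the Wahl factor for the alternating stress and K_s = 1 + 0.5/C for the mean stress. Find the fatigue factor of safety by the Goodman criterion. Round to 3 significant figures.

0.982

C = D/d = 55.0/6.8 = 8.0882; K_W = (4C−1)/(4C−4)+0.615/C = 1.1818; K_s = 1+0.5/C = 1.0618
F_a = (F_max−F_min)/2 = 285 N; F_m = (F_max+F_min)/2 = 414 N
τ_a = K_W·8F_aD/(πd³) = 1.1818 × 126.95 = 150.03 MPa
τ_m = K_s·8F_mD/(πd³) = 1.0618 × 184.41 = 195.81 MPa
Goodman: 1/n_f = τ_a/S_se + τ_m/S_su = 150.03/224 + 195.81/561 = 0.66978 + 0.34903 = 1.0188
n_f = 1/1.0188 = 0.9815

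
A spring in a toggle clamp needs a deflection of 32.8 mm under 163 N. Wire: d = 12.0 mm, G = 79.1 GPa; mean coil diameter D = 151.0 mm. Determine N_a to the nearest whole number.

12

Required rate k = F/δ = 163/32.8 = 4.9695 N/mm
N_a = Gd⁴/(8D³k) = (79.1×10³ × 12.0⁴)/(8 × 151.0³ × 4.9695)
    = 1.64022e+09 / 1.36878e+08 = 11.98 → 12 coils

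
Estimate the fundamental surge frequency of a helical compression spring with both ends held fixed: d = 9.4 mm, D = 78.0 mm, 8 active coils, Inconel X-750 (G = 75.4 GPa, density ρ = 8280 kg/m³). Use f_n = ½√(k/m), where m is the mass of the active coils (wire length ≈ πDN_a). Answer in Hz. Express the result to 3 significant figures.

65.6 Hz

k = Gd⁴/(8D³N_a) = (75.4×10³)(9.4⁴)/(8·78.0³·8) = 19.383 N/mm = 19383 N/m
Wire length L = πDN_a = π·78.0·8 = 1960.4 mm
m = ρ·(πd²/4)·L = 8280 × 69.398×10⁻⁶ m² × 1.9604 m = 1.1264 kg
f_n = ½√(k/m) = 0.5·√(19383/1.1264) = 0.5·√(17207) = 65.588 Hz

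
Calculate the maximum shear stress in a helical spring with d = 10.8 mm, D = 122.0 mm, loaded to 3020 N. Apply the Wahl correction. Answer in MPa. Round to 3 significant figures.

Spring index C = D/d = 122.0/10.8 = 11.2963
K_W = (4C−1)/(4C−4) + 0.615/C = 44.185/41.185 + 0.0544 = 1.1273
τ₀ = 8FD/(πd³) = 8·3020·122.0/(π·10.8³) = 2.94752e+06/3957.5 = 744.79 MPa
τ_max = K·τ₀ = 1.1273 × 744.79 = 839.59 MPa

840 MPa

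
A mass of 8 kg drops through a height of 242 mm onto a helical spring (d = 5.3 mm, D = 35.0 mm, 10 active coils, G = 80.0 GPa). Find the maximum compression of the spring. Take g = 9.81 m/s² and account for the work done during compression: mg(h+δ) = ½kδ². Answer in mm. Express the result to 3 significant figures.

49.9 mm

k = Gd⁴/(8D³N_a) = (80.0×10³)(5.3⁴)/(8·35.0³·10) = 18.403 N/mm
W = mg = 8 × 9.81 = 78.48 N
½kδ² − Wδ − Wh = 0 → δ = (W + √(W² + 2kWh))/k
δ = (78.48 + √(6159.1 + 699043))/18.403 = (78.48 + 839.76)/18.403 = 49.895 mm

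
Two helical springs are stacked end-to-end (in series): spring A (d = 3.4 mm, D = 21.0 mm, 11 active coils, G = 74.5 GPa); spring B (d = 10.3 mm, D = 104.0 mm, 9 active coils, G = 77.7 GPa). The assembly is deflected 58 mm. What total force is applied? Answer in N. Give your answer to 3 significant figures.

332 N

k_A = Gd⁴/(8D³N_a) = (74.5×10³)(3.4⁴)/(8·21.0³·11) = 12.216 N/mm
k_B = Gd⁴/(8D³N_a) = (77.7×10³)(10.3⁴)/(8·104.0³·9) = 10.798 N/mm
Series: 1/k_eq = 1/12.216 + 1/10.798 = 0.17447; k_eq = 5.7316 N/mm
F = k_eq·δ = 5.7316·58 = 332.43 N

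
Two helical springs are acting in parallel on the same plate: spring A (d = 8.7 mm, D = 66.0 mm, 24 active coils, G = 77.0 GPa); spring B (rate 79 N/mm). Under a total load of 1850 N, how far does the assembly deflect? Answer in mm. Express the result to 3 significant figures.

21.3 mm

k_A = Gd⁴/(8D³N_a) = (77.0×10³)(8.7⁴)/(8·66.0³·24) = 7.9916 N/mm
Parallel: k_eq = 7.9916 + 79 = 86.992 N/mm
δ = F/k_eq = 1850/86.992 = 21.266 mm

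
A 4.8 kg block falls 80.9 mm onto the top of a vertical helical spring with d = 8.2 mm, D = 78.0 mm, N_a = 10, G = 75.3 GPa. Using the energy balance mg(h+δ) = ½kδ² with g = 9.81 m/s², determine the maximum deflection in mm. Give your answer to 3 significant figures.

k = Gd⁴/(8D³N_a) = (75.3×10³)(8.2⁴)/(8·78.0³·10) = 8.9676 N/mm
W = mg = 4.8 × 9.81 = 47.088 N
½kδ² − Wδ − Wh = 0 → δ = (W + √(W² + 2kWh))/k
δ = (47.088 + √(2217.3 + 68322.8))/8.9676 = (47.088 + 265.59)/8.9676 = 34.868 mm

34.9 mm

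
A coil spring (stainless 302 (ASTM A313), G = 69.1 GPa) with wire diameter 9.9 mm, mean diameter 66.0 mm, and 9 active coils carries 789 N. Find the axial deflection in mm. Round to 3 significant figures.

24.6 mm

k = Gd⁴/(8D³N_a) = (69.1×10³)(9.9⁴)/(8·66.0³·9) = 32.067 N/mm
δ = F/k = 789 / 32.067 = 24.605 mm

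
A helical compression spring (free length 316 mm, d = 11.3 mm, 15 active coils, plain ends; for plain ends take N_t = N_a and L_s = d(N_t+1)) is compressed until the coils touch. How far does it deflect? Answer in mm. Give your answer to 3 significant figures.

N_t = 15; L_s = 11.3·16 = 180.8 mm
δ_solid = L₀ − L_s = 316 − 180.8 = 135.2 mm

135 mm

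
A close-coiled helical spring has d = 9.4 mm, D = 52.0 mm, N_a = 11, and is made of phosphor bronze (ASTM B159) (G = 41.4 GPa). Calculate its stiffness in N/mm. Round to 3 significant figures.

26.1 N/mm

k = Gd⁴/(8D³N_a) = (41.4×10³ × 9.4⁴) / (8 × 52.0³ × 11)
  = 3.2323e+08 / 1.23735e+07 = 26.123 N/mm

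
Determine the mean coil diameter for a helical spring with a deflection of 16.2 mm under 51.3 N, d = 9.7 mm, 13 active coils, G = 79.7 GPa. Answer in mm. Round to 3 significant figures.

Required rate k = F/δ = 51.3/16.2 = 3.1667 N/mm
D = (Gd⁴/(8N_a·k))^(1/3) = (79.7×10³·9.7⁴/(8·13·3.1667))^(1/3)
  = (2.14244e+06)^(1/3) = 128.9149 mm

129 mm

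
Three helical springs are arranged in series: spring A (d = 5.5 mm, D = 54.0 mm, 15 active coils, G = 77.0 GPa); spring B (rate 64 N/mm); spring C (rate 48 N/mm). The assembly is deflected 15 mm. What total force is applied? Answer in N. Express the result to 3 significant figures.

k_A = Gd⁴/(8D³N_a) = (77.0×10³)(5.5⁴)/(8·54.0³·15) = 3.7289 N/mm
Series: 1/k_eq = 1/3.7289 + 1/64 + 1/48 = 0.30464; k_eq = 3.2826 N/mm
F = k_eq·δ = 3.2826·15 = 49.239 N

49.2 N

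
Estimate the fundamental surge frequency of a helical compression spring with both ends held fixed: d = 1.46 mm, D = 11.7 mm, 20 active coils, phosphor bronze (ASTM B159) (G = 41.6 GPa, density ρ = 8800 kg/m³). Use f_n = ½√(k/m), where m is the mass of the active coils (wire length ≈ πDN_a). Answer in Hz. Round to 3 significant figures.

130 Hz

k = Gd⁴/(8D³N_a) = (41.6×10³)(1.46⁴)/(8·11.7³·20) = 0.73761 N/mm = 737.61 N/m
Wire length L = πDN_a = π·11.7·20 = 735.13 mm
m = ρ·(πd²/4)·L = 8800 × 1.6742×10⁻⁶ m² × 0.73513 m = 0.01083 kg
f_n = ½√(k/m) = 0.5·√(737.61/0.01083) = 0.5·√(68106) = 130.49 Hz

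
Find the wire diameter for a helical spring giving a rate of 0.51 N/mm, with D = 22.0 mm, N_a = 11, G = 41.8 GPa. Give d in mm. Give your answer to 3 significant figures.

1.84 mm

d = (8D³N_a·k / G)^(1/4) = (8·22.0³·11·0.51 / (41.8×10³))^0.25
  = (11.433)^0.25 = 1.8388 mm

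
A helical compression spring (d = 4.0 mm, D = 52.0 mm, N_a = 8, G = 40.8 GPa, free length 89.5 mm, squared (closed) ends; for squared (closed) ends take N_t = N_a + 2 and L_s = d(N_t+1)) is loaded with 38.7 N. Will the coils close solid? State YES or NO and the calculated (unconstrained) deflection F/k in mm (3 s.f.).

k = Gd⁴/(8D³N_a) = (40.8×10³)(4.0⁴)/(8·52.0³·8) = 1.1607 N/mm
N_t = 10; L_s = 4.0·11 = 44 mm; δ_solid = L₀ − L_s = 89.5 − 44 = 45.5 mm
δ = F/k = 38.7/1.1607 = 33.343 mm
δ < δ_solid → spring does not go solid

NO, δ = 33.3 mm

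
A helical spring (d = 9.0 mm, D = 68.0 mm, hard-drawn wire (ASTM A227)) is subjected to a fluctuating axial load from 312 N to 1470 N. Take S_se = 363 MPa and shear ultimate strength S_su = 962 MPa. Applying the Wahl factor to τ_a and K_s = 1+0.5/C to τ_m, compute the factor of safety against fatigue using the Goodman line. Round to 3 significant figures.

C = D/d = 68.0/9.0 = 7.5556; K_W = (4C−1)/(4C−4)+0.615/C = 1.1958; K_s = 1+0.5/C = 1.0662
F_a = (F_max−F_min)/2 = 579 N; F_m = (F_max+F_min)/2 = 891 N
τ_a = K_W·8F_aD/(πd³) = 1.1958 × 137.53 = 164.46 MPa
τ_m = K_s·8F_mD/(πd³) = 1.0662 × 211.64 = 225.65 MPa
Goodman: 1/n_f = τ_a/S_se + τ_m/S_su = 164.46/363 + 225.65/962 = 0.45306 + 0.23456 = 0.68762
n_f = 1/0.68762 = 1.454

1.45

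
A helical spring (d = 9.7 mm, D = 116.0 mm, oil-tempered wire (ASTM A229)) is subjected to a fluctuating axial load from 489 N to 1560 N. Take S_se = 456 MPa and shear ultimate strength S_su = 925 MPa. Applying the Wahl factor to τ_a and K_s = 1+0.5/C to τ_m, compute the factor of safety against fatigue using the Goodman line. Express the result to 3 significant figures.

1.25

C = D/d = 116.0/9.7 = 11.9588; K_W = (4C−1)/(4C−4)+0.615/C = 1.1199; K_s = 1+0.5/C = 1.0418
F_a = (F_max−F_min)/2 = 535.5 N; F_m = (F_max+F_min)/2 = 1024.5 N
τ_a = K_W·8F_aD/(πd³) = 1.1199 × 173.32 = 194.09 MPa
τ_m = K_s·8F_mD/(πd³) = 1.0418 × 331.58 = 345.45 MPa
Goodman: 1/n_f = τ_a/S_se + τ_m/S_su = 194.09/456 + 345.45/925 = 0.42564 + 0.37346 = 0.7991
n_f = 1/0.7991 = 1.251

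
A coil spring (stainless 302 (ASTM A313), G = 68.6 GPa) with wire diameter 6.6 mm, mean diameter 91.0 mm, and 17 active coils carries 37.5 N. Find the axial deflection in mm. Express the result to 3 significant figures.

29.5 mm

k = Gd⁴/(8D³N_a) = (68.6×10³)(6.6⁴)/(8·91.0³·17) = 1.2701 N/mm
δ = F/k = 37.5 / 1.2701 = 29.525 mm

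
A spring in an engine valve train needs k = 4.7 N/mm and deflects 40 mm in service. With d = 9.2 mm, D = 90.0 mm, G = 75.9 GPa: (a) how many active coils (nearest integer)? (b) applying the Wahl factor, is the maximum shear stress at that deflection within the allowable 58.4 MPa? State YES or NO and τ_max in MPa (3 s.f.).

N_a = Gd⁴/(8D³k) = (75.9×10³)(9.2⁴)/(8·90.0³·4.7) = 19.84 → N_a = 20
Actual rate k = Gd⁴/(8D³·20) = 4.6617 N/mm
Working load F = kδ = 4.6617·40 = 186.47 N
C = 90.0/9.2 = 9.7826; K_W = (4C−1)/(4C−4)+0.615/C = 1.1483
τ_max = K_W·8FD/(πd³) = 1.1483·54.881 = 63.018 MPa
τ_max > 58.4 MPa → exceeds allowable

(a) 20 coils; (b) NO, τ_max = 63.0 MPa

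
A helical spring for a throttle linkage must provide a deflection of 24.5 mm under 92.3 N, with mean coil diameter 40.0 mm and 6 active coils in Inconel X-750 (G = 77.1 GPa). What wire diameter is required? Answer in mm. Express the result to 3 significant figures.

Required rate k = F/δ = 92.3/24.5 = 3.7673 N/mm
d = (8D³N_a·k / G)^(1/4) = (8·40.0³·6·3.7673 / (77.1×10³))^0.25
  = (150.11)^0.25 = 3.5003 mm

3.50 mm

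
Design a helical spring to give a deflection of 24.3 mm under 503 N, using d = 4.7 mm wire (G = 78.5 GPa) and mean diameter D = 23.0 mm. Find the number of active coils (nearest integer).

19

Required rate k = F/δ = 503/24.3 = 20.7 N/mm
N_a = Gd⁴/(8D³k) = (78.5×10³ × 4.7⁴)/(8 × 23.0³ × 20.7)
    = 3.83055e+07 / 2.01482e+06 = 19.01 → 19 coils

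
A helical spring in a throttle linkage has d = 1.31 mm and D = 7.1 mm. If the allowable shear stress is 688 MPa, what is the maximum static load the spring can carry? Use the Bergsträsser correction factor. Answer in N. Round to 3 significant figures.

C = D/d = 7.1/1.31 = 5.4198
K_B = (4C+2)/(4C−3) = 23.679/18.679 = 1.2677
τ_max = K·8FD/(πd³) → F_max = τ_allow·πd³/(8DK)
F_max = 688·π·1.31³/(8·7.1·1.2677) = 4859.1/72.004 = 67.483 N

67.5 N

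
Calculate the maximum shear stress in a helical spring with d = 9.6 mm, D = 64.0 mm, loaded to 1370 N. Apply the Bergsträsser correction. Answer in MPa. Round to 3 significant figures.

Spring index C = D/d = 64.0/9.6 = 6.6667
K_B = (4C+2)/(4C−3) = 28.667/23.667 = 1.2113
τ₀ = 8FD/(πd³) = 8·1370·64.0/(π·9.6³) = 701440/2779.5 = 252.36 MPa
τ_max = K·τ₀ = 1.2113 × 252.36 = 305.68 MPa

306 MPa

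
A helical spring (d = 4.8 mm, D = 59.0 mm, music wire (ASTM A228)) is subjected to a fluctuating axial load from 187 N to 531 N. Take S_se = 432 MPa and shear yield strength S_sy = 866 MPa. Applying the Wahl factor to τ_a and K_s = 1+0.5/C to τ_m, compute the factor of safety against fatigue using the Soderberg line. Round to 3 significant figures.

0.840

C = D/d = 59.0/4.8 = 12.2917; K_W = (4C−1)/(4C−4)+0.615/C = 1.1165; K_s = 1+0.5/C = 1.0407
F_a = (F_max−F_min)/2 = 172 N; F_m = (F_max+F_min)/2 = 359 N
τ_a = K_W·8F_aD/(πd³) = 1.1165 × 233.67 = 260.88 MPa
τ_m = K_s·8F_mD/(πd³) = 1.0407 × 487.71 = 507.55 MPa
Soderberg: 1/n_f = τ_a/S_se + τ_m/S_sy = 260.88/432 + 507.55/866 = 0.60388 + 0.58609 = 1.19
n_f = 1/1.19 = 0.8404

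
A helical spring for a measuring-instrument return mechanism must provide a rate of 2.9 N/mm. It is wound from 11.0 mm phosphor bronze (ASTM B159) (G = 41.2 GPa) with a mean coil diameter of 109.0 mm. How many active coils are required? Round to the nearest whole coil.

20

N_a = Gd⁴/(8D³k) = (41.2×10³ × 11.0⁴)/(8 × 109.0³ × 2.9)
    = 6.03209e+08 / 3.00447e+07 = 20.08 → 20 coils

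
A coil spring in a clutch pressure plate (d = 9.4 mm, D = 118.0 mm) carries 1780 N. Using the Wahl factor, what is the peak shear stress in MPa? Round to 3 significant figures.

717 MPa

Spring index C = D/d = 118.0/9.4 = 12.5532
K_W = (4C−1)/(4C−4) + 0.615/C = 49.213/46.213 + 0.0490 = 1.1139
τ₀ = 8FD/(πd³) = 8·1780·118.0/(π·9.4³) = 1.68032e+06/2609.4 = 643.96 MPa
τ_max = K·τ₀ = 1.1139 × 643.96 = 717.31 MPa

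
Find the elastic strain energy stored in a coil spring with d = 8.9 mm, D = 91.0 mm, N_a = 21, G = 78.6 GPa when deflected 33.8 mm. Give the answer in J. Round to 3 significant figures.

k = Gd⁴/(8D³N_a) = (78.6×10³)(8.9⁴)/(8·91.0³·21) = 3.8954 N/mm
U = ½kδ² = 0.5 × 3.8954 × 33.8² = 2225.1 N·mm = 2.2251 J

2.23 J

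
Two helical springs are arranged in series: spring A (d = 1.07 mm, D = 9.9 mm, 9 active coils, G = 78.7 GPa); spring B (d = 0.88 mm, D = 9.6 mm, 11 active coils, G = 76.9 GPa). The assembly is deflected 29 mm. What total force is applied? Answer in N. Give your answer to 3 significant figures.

k_A = Gd⁴/(8D³N_a) = (78.7×10³)(1.07⁴)/(8·9.9³·9) = 1.4766 N/mm
k_B = Gd⁴/(8D³N_a) = (76.9×10³)(0.88⁴)/(8·9.6³·11) = 0.59233 N/mm
Series: 1/k_eq = 1/1.4766 + 1/0.59233 = 2.3655; k_eq = 0.42275 N/mm
F = k_eq·δ = 0.42275·29 = 12.26 N

12.3 N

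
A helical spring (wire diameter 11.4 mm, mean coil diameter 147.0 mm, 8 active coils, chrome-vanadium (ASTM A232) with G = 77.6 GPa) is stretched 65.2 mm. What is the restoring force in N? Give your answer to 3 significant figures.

k = Gd⁴/(8D³N_a) = (77.6×10³)(11.4⁴)/(8·147.0³·8) = 6.4469 N/mm
F = k·δ = 6.4469 × 65.2 = 420.34 N

420 N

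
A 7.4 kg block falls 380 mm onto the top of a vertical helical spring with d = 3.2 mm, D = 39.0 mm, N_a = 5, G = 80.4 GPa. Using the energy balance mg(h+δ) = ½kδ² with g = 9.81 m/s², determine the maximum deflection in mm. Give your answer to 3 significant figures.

147 mm

k = Gd⁴/(8D³N_a) = (80.4×10³)(3.2⁴)/(8·39.0³·5) = 3.5531 N/mm
W = mg = 7.4 × 9.81 = 72.594 N
½kδ² − Wδ − Wh = 0 → δ = (W + √(W² + 2kWh))/k
δ = (72.594 + √(5269.9 + 196027))/3.5531 = (72.594 + 448.66)/3.5531 = 146.71 mm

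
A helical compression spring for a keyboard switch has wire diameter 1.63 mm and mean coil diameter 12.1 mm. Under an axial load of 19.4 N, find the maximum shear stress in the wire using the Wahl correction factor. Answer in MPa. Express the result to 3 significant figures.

Spring index C = D/d = 12.1/1.63 = 7.4233
K_W = (4C−1)/(4C−4) + 0.615/C = 28.693/25.693 + 0.0828 = 1.1996
τ₀ = 8FD/(πd³) = 8·19.4·12.1/(π·1.63³) = 1877.92/13.605 = 138.03 MPa
τ_max = K·τ₀ = 1.1996 × 138.03 = 165.58 MPa

166 MPa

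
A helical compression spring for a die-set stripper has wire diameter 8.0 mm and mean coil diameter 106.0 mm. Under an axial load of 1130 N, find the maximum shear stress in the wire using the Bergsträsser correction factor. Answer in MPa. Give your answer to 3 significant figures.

655 MPa

Spring index C = D/d = 106.0/8.0 = 13.2500
K_B = (4C+2)/(4C−3) = 55.000/50.000 = 1.1000
τ₀ = 8FD/(πd³) = 8·1130·106.0/(π·8.0³) = 958240/1608.5 = 595.74 MPa
τ_max = K·τ₀ = 1.1000 × 595.74 = 655.31 MPa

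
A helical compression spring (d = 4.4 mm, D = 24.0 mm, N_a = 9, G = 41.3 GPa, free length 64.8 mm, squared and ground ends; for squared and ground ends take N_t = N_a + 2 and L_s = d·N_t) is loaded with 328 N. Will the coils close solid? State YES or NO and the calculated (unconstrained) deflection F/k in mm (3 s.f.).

YES, δ = 21.1 mm

k = Gd⁴/(8D³N_a) = (41.3×10³)(4.4⁴)/(8·24.0³·9) = 15.552 N/mm
N_t = 11; L_s = 4.4·11 = 48.4 mm; δ_solid = L₀ − L_s = 64.8 − 48.4 = 16.4 mm
δ = F/k = 328/15.552 = 21.09 mm
δ ≥ δ_solid → spring goes solid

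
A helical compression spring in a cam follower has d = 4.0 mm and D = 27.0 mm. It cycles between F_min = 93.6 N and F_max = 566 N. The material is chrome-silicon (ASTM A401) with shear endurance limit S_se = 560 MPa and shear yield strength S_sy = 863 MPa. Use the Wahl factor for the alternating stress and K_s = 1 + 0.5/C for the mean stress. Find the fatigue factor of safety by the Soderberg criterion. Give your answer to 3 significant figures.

1.01

C = D/d = 27.0/4.0 = 6.7500; K_W = (4C−1)/(4C−4)+0.615/C = 1.2215; K_s = 1+0.5/C = 1.0741
F_a = (F_max−F_min)/2 = 236.2 N; F_m = (F_max+F_min)/2 = 329.8 N
τ_a = K_W·8F_aD/(πd³) = 1.2215 × 253.75 = 309.97 MPa
τ_m = K_s·8F_mD/(πd³) = 1.0741 × 354.3 = 380.55 MPa
Soderberg: 1/n_f = τ_a/S_se + τ_m/S_sy = 309.97/560 + 380.55/863 = 0.55351 + 0.44096 = 0.99447
n_f = 1/0.99447 = 1.006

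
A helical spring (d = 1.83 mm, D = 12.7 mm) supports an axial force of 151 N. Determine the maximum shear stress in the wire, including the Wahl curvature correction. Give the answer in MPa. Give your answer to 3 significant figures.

Spring index C = D/d = 12.7/1.83 = 6.9399
K_W = (4C−1)/(4C−4) + 0.615/C = 26.760/23.760 + 0.0886 = 1.2149
τ₀ = 8FD/(πd³) = 8·151·12.7/(π·1.83³) = 15341.6/19.253 = 796.83 MPa
τ_max = K·τ₀ = 1.2149 × 796.83 = 968.06 MPa

968 MPa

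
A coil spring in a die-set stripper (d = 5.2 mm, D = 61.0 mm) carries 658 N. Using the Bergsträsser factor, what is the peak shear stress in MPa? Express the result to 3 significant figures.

810 MPa

Spring index C = D/d = 61.0/5.2 = 11.7308
K_B = (4C+2)/(4C−3) = 48.923/43.923 = 1.1138
τ₀ = 8FD/(πd³) = 8·658·61.0/(π·5.2³) = 321104/441.73 = 726.92 MPa
τ_max = K·τ₀ = 1.1138 × 726.92 = 809.67 MPa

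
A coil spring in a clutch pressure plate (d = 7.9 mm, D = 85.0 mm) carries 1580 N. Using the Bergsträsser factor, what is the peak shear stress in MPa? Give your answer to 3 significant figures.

780 MPa

Spring index C = D/d = 85.0/7.9 = 10.7595
K_B = (4C+2)/(4C−3) = 45.038/40.038 = 1.1249
τ₀ = 8FD/(πd³) = 8·1580·85.0/(π·7.9³) = 1.0744e+06/1548.9 = 693.64 MPa
τ_max = K·τ₀ = 1.1249 × 693.64 = 780.26 MPa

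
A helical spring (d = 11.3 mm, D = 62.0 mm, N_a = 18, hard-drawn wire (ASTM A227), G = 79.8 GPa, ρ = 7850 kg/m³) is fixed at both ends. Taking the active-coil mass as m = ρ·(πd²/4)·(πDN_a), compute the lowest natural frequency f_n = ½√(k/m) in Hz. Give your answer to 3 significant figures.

58.6 Hz

k = Gd⁴/(8D³N_a) = (79.8×10³)(11.3⁴)/(8·62.0³·18) = 37.912 N/mm = 37912 N/m
Wire length L = πDN_a = π·62.0·18 = 3506 mm
m = ρ·(πd²/4)·L = 7850 × 100.29×10⁻⁶ m² × 3.506 m = 2.7601 kg
f_n = ½√(k/m) = 0.5·√(37912/2.7601) = 0.5·√(13736) = 58.6 Hz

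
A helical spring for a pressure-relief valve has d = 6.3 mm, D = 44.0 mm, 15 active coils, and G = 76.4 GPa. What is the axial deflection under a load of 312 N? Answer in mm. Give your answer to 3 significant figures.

k = Gd⁴/(8D³N_a) = (76.4×10³)(6.3⁴)/(8·44.0³·15) = 11.774 N/mm
δ = F/k = 312 / 11.774 = 26.5 mm

26.5 mm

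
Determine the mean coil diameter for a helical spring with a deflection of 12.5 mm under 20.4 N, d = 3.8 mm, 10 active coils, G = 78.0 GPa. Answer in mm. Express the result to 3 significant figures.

49.9 mm

Required rate k = F/δ = 20.4/12.5 = 1.632 N/mm
D = (Gd⁴/(8N_a·k))^(1/3) = (78.0×10³·3.8⁴/(8·10·1.632))^(1/3)
  = (124572)^(1/3) = 49.9428 mm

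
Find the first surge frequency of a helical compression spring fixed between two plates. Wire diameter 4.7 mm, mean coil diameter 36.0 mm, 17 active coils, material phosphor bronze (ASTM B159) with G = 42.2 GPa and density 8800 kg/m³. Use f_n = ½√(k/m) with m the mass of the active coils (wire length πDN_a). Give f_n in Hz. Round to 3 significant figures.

52.6 Hz

k = Gd⁴/(8D³N_a) = (42.2×10³)(4.7⁴)/(8·36.0³·17) = 3.2453 N/mm = 3245.3 N/m
Wire length L = πDN_a = π·36.0·17 = 1922.7 mm
m = ρ·(πd²/4)·L = 8800 × 17.349×10⁻⁶ m² × 1.9227 m = 0.29354 kg
f_n = ½√(k/m) = 0.5·√(3245.3/0.29354) = 0.5·√(11056) = 52.573 Hz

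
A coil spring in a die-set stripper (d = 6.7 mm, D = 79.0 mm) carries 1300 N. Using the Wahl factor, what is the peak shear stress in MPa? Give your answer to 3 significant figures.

975 MPa

Spring index C = D/d = 79.0/6.7 = 11.7910
K_W = (4C−1)/(4C−4) + 0.615/C = 46.164/43.164 + 0.0522 = 1.1217
τ₀ = 8FD/(πd³) = 8·1300·79.0/(π·6.7³) = 821600/944.87 = 869.53 MPa
τ_max = K·τ₀ = 1.1217 × 869.53 = 975.32 MPa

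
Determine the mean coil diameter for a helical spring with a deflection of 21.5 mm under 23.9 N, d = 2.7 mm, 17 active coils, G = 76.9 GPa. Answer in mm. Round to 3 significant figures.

30.0 mm

Required rate k = F/δ = 23.9/21.5 = 1.1116 N/mm
D = (Gd⁴/(8N_a·k))^(1/3) = (76.9×10³·2.7⁴/(8·17·1.1116))^(1/3)
  = (27032.3)^(1/3) = 30.0120 mm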